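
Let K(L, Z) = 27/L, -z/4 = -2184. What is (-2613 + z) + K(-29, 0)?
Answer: 177540/29 ≈ 6122.1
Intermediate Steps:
z = 8736 (z = -4*(-2184) = 8736)
(-2613 + z) + K(-29, 0) = (-2613 + 8736) + 27/(-29) = 6123 + 27*(-1/29) = 6123 - 27/29 = 177540/29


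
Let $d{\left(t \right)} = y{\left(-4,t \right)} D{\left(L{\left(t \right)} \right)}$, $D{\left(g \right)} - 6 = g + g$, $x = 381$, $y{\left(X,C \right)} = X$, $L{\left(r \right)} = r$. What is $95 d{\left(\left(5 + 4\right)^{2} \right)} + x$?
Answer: $-63459$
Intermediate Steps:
$D{\left(g \right)} = 6 + 2 g$ ($D{\left(g \right)} = 6 + \left(g + g\right) = 6 + 2 g$)
$d{\left(t \right)} = -24 - 8 t$ ($d{\left(t \right)} = - 4 \left(6 + 2 t\right) = -24 - 8 t$)
$95 d{\left(\left(5 + 4\right)^{2} \right)} + x = 95 \left(-24 - 8 \left(5 + 4\right)^{2}\right) + 381 = 95 \left(-24 - 8 \cdot 9^{2}\right) + 381 = 95 \left(-24 - 648\right) + 381 = 95 \left(-672\right) + 381 = -63840 + 381 = -63459$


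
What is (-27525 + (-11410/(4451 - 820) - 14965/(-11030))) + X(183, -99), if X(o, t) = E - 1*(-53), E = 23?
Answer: -219880408591/8009986 ≈ -27451.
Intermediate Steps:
X(o, t) = 76 (X(o, t) = 23 - 1*(-53) = 23 + 53 = 76)
(-27525 + (-11410/(4451 - 820) - 14965/(-11030))) + X(183, -99) = (-27525 + (-11410/(4451 - 820) - 14965/(-11030))) + 76 = (-27525 + (-11410/3631 - 14965*(-1/11030))) + 76 = (-27525 + (-11410*1/3631 + 2993/2206)) + 76 = (-27525 + (-11410/3631 + 2993/2206)) + 76 = (-27525 - 14302877/8009986) + 76 = -220489167527/8009986 + 76 = -219880408591/8009986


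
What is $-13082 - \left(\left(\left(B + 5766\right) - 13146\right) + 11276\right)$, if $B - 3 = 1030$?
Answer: $-18011$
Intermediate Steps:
$B = 1033$ ($B = 3 + 1030 = 1033$)
$-13082 - \left(\left(\left(B + 5766\right) - 13146\right) + 11276\right) = -13082 - \left(\left(\left(1033 + 5766\right) - 13146\right) + 11276\right) = -13082 - \left(\left(6799 - 13146\right) + 11276\right) = -13082 - \left(-6347 + 11276\right) = -13082 - 4929 = -18011$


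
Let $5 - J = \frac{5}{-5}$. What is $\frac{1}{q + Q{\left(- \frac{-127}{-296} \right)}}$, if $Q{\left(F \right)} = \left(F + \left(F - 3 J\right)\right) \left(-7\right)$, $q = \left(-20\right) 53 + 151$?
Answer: $- \frac{148}{114995} \approx -0.001287$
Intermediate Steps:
$J = 6$ ($J = 5 - \frac{5}{-5} = 5 - 5 \left(- \frac{1}{5}\right) = 5 - -1 = 5 + 1 = 6$)
$q = -909$ ($q = -1060 + 151 = -909$)
$Q{\left(F \right)} = 126 - 14 F$ ($Q{\left(F \right)} = \left(F + \left(F - 18\right)\right) \left(-7\right) = \left(F + \left(-18 + F\right)\right) \left(-7\right) = \left(-18 + 2 F\right) \left(-7\right) = 126 - 14 F$)
$\frac{1}{q + Q{\left(- \frac{-127}{-296} \right)}} = \frac{1}{-909 + \left(126 - 14 \left(- \frac{-127}{-296}\right)\right)} = \frac{1}{-909 + \left(126 - 14 \left(- \frac{\left(-127\right) \left(-1\right)}{296}\right)\right)} = \frac{1}{-909 + \left(126 - 14 \left(\left(-1\right) \frac{127}{296}\right)\right)} = \frac{1}{-909 + \left(126 - - \frac{889}{148}\right)} = \frac{1}{-909 + \left(126 + \frac{889}{148}\right)} = \frac{1}{-909 + \frac{19537}{148}} = \frac{1}{- \frac{114995}{148}} = - \frac{148}{114995}$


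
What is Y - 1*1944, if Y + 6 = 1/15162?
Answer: -29565899/15162 ≈ -1950.0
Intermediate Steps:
Y = -90971/15162 (Y = -6 + 1/15162 = -90971/15162 ≈ -5.9999)
Y - 1*1944 = -90971/15162 - 1*1944 = -90971/15162 - 1944 = -29565899/15162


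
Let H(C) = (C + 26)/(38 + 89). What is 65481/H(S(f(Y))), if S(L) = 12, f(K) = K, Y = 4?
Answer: 8316087/38 ≈ 2.1884e+5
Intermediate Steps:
H(C) = 26/127 + C/127 (H(C) = (26 + C)/127 = (26 + C)*(1/127) = 26/127 + C/127)
65481/H(S(f(Y))) = 65481/(26/127 + (1/127)*12) = 65481/(26/127 + 12/127) = 65481/(38/127) = 65481*(127/38) = 8316087/38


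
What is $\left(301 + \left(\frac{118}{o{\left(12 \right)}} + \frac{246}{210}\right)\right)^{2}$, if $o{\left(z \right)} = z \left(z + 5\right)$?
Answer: $\frac{1168165387489}{12744900} \approx 91658.0$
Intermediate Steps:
$o{\left(z \right)} = z \left(5 + z\right)$
$\left(301 + \left(\frac{118}{o{\left(12 \right)}} + \frac{246}{210}\right)\right)^{2} = \left(301 + \left(\frac{118}{12 \left(5 + 12\right)} + \frac{246}{210}\right)\right)^{2} = \left(301 + \left(\frac{118}{12 \cdot 17} + 246 \cdot \frac{1}{210}\right)\right)^{2} = \left(301 + \left(\frac{118}{204} + \frac{41}{35}\right)\right)^{2} = \left(301 + \left(118 \cdot \frac{1}{204} + \frac{41}{35}\right)\right)^{2} = \left(301 + \left(\frac{59}{102} + \frac{41}{35}\right)\right)^{2} = \left(301 + \frac{6247}{3570}\right)^{2} = \left(\frac{1080817}{3570}\right)^{2} = \frac{1168165387489}{12744900}$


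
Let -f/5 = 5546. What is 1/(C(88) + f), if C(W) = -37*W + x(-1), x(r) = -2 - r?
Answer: -1/30987 ≈ -3.2272e-5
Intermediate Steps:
C(W) = -1 - 37*W (C(W) = -37*W + (-2 - 1*(-1)) = -37*W + (-2 + 1) = -37*W - 1 = -1 - 37*W)
f = -27730 (f = -5*5546 = -27730)
1/(C(88) + f) = 1/((-1 - 37*88) - 27730) = 1/((-1 - 3256) - 27730) = 1/(-3257 - 27730) = 1/(-30987) = -1/30987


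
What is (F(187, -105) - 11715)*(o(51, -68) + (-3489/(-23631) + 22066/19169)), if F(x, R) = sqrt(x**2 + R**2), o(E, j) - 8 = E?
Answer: -106662333643140/150994213 + 9104765996*sqrt(45994)/150994213 ≈ -6.9347e+5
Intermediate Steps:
o(E, j) = 8 + E
F(x, R) = sqrt(R**2 + x**2)
(F(187, -105) - 11715)*(o(51, -68) + (-3489/(-23631) + 22066/19169)) = (sqrt((-105)**2 + 187**2) - 11715)*((8 + 51) + (-3489/(-23631) + 22066/19169)) = (sqrt(11025 + 34969) - 11715)*(59 + (-3489*(-1/23631) + 22066*(1/19169))) = (sqrt(45994) - 11715)*(59 + (1163/7877 + 22066/19169)) = (-11715 + sqrt(45994))*(59 + 196107429/150994213) = (-11715 + sqrt(45994))*(9104765996/150994213) = -106662333643140/150994213 + 9104765996*sqrt(45994)/150994213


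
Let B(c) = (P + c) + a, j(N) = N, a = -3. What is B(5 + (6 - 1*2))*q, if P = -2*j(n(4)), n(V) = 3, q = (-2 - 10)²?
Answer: 0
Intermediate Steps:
q = 144 (q = (-12)² = 144)
P = -6 (P = -2*3 = -6)
B(c) = -9 + c (B(c) = (-6 + c) - 3 = -9 + c)
B(5 + (6 - 1*2))*q = (-9 + (5 + (6 - 1*2)))*144 = (-9 + (5 + (6 - 2)))*144 = (-9 + (5 + 4))*144 = (-9 + 9)*144 = 0*144 = 0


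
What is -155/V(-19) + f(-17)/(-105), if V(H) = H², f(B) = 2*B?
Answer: -4001/37905 ≈ -0.10555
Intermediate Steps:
-155/V(-19) + f(-17)/(-105) = -155/((-19)²) + (2*(-17))/(-105) = -155/361 - 34*(-1/105) = -155*1/361 + 34/105 = -155/361 + 34/105 = -4001/37905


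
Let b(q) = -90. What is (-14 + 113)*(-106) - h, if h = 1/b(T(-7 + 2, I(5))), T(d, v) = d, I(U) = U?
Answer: -944459/90 ≈ -10494.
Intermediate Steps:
h = -1/90 (h = 1/(-90) = -1/90 ≈ -0.011111)
(-14 + 113)*(-106) - h = (-14 + 113)*(-106) - 1*(-1/90) = 99*(-106) + 1/90 = -10494 + 1/90 = -944459/90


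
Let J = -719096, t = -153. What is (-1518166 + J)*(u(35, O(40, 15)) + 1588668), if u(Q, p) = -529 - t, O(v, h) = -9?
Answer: -3553425336504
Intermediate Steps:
u(Q, p) = -376 (u(Q, p) = -529 - 1*(-153) = -529 + 153 = -376)
(-1518166 + J)*(u(35, O(40, 15)) + 1588668) = (-1518166 - 719096)*(-376 + 1588668) = -2237262*1588292 = -3553425336504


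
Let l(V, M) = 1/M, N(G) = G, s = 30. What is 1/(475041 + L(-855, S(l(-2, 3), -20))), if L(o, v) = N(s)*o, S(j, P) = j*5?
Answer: 1/449391 ≈ 2.2252e-6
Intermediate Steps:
S(j, P) = 5*j
L(o, v) = 30*o
1/(475041 + L(-855, S(l(-2, 3), -20))) = 1/(475041 + 30*(-855)) = 1/(475041 - 25650) = 1/449391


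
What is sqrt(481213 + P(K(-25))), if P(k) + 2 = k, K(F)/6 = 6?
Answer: sqrt(481247) ≈ 693.72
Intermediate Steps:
K(F) = 36 (K(F) = 6*6 = 36)
P(k) = -2 + k
sqrt(481213 + P(K(-25))) = sqrt(481213 + (-2 + 36)) = sqrt(481213 + 34) = sqrt(481247)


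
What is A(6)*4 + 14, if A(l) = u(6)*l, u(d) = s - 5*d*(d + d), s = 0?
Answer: -8626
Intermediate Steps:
u(d) = -10*d**2 (u(d) = 0 - 5*d*(d + d) = 0 - 5*d*2*d = 0 - 10*d**2 = -10*d**2)
A(l) = -360*l (A(l) = (-10*6**2)*l = (-10*36)*l = -360*l)
A(6)*4 + 14 = -360*6*4 + 14 = -2160*4 + 14 = -8640 + 14 = -8626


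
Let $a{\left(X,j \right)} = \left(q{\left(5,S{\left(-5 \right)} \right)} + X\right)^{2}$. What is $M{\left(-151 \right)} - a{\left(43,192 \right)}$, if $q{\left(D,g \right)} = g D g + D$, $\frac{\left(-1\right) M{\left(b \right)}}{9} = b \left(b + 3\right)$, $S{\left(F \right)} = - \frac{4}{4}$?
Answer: $-203941$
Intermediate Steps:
$S{\left(F \right)} = -1$ ($S{\left(F \right)} = \left(-4\right) \frac{1}{4} = -1$)
$M{\left(b \right)} = - 9 b \left(3 + b\right)$ ($M{\left(b \right)} = - 9 b \left(b + 3\right) = - 9 b \left(3 + b\right)$)
$q{\left(D,g \right)} = D + D g^{2}$ ($q{\left(D,g \right)} = D g g + D = D g^{2} + D = D + D g^{2}$)
$a{\left(X,j \right)} = \left(10 + X\right)^{2}$ ($a{\left(X,j \right)} = \left(5 \left(1 + \left(-1\right)^{2}\right) + X\right)^{2} = \left(5 \left(1 + 1\right) + X\right)^{2} = \left(5 \cdot 2 + X\right)^{2} = \left(10 + X\right)^{2}$)
$M{\left(-151 \right)} - a{\left(43,192 \right)} = \left(-9\right) \left(-151\right) \left(3 - 151\right) - \left(10 + 43\right)^{2} = \left(-9\right) \left(-151\right) \left(-148\right) - 53^{2} = -201132 - 2809 = -203941$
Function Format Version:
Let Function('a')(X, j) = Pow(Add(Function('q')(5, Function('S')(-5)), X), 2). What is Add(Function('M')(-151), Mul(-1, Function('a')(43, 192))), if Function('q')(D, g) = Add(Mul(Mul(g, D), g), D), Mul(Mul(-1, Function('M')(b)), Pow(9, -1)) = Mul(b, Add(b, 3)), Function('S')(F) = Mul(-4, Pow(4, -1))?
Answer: -203941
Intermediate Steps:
Function('S')(F) = -1 (Function('S')(F) = Mul(-4, Rational(1, 4)) = -1)
Function('M')(b) = Mul(-9, b, Add(3, b)) (Function('M')(b) = Mul(-9, Mul(b, Add(b, 3))) = Mul(-9, Mul(b, Add(3, b))) = Mul(-9, b, Add(3, b)))
Function('q')(D, g) = Add(D, Mul(D, Pow(g, 2))) (Function('q')(D, g) = Add(Mul(Mul(D, g), g), D) = Add(Mul(D, Pow(g, 2)), D) = Add(D, Mul(D, Pow(g, 2))))
Function('a')(X, j) = Pow(Add(10, X), 2) (Function('a')(X, j) = Pow(Add(Mul(5, Add(1, Pow(-1, 2))), X), 2) = Pow(Add(Mul(5, Add(1, 1)), X), 2) = Pow(Add(Mul(5, 2), X), 2) = Pow(Add(10, X), 2))
Add(Function('M')(-151), Mul(-1, Function('a')(43, 192))) = Add(Mul(-9, -151, Add(3, -151)), Mul(-1, Pow(Add(10, 43), 2))) = Add(Mul(-9, -151, -148), Mul(-1, Pow(53, 2))) = Add(-201132, Mul(-1, 2809)) = Add(-201132, -2809) = -203941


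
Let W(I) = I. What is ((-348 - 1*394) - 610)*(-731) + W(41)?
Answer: 988353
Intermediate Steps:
((-348 - 1*394) - 610)*(-731) + W(41) = ((-348 - 1*394) - 610)*(-731) + 41 = ((-348 - 394) - 610)*(-731) + 41 = (-742 - 610)*(-731) + 41 = -1352*(-731) + 41 = 988312 + 41 = 988353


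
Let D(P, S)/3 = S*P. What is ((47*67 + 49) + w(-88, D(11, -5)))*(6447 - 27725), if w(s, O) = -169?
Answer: -64451062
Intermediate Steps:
D(P, S) = 3*P*S (D(P, S) = 3*(S*P) = 3*(P*S) = 3*P*S)
((47*67 + 49) + w(-88, D(11, -5)))*(6447 - 27725) = ((47*67 + 49) - 169)*(6447 - 27725) = ((3149 + 49) - 169)*(-21278) = (3198 - 169)*(-21278) = 3029*(-21278) = -64451062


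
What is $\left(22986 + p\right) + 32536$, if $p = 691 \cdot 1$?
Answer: $56213$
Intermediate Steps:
$p = 691$
$\left(22986 + p\right) + 32536 = \left(22986 + 691\right) + 32536 = 23677 + 32536 = 56213$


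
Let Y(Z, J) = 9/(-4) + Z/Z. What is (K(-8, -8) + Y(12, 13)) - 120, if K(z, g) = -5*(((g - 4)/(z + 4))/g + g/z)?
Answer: -995/8 ≈ -124.38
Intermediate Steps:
K(z, g) = -5*g/z - 5*(-4 + g)/(g*(4 + z)) (K(z, g) = -5*(((-4 + g)/(4 + z))/g + g/z) = -5*((-4 + g)/(g*(4 + z)) + g/z) = -5*(g/z + (-4 + g)/(g*(4 + z))) = -5*g/z - 5*(-4 + g)/(g*(4 + z)))
Y(Z, J) = -5/4 (Y(Z, J) = 9*(-¼) + 1 = -9/4 + 1 = -5/4)
(K(-8, -8) + Y(12, 13)) - 120 = (5*(-4*(-8)² + 4*(-8) - 1*(-8)*(-8) - 1*(-8)*(-8)²)/(-8*(-8)*(4 - 8)) - 5/4) - 120 = (5*(-⅛)*(-⅛)*(-4*64 - 32 - 64 - 1*(-8)*64)/(-4) - 5/4) - 120 = (5*(-⅛)*(-⅛)*(-¼)*(-256 - 32 - 64 + 512) - 5/4) - 120 = (5*(-⅛)*(-⅛)*(-¼)*160 - 5/4) - 120 = (-25/8 - 5/4) - 120 = -35/8 - 120 = -995/8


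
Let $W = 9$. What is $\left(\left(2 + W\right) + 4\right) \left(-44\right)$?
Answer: $-660$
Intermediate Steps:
$\left(\left(2 + W\right) + 4\right) \left(-44\right) = \left(\left(2 + 9\right) + 4\right) \left(-44\right) = \left(11 + 4\right) \left(-44\right) = 15 \left(-44\right) = -660$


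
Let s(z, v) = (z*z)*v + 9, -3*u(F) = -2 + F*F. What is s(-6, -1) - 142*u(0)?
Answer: -365/3 ≈ -121.67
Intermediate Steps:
u(F) = ⅔ - F²/3 (u(F) = -(-2 + F*F)/3 = -(-2 + F²)/3 = ⅔ - F²/3)
s(z, v) = 9 + v*z² (s(z, v) = z²*v + 9 = v*z² + 9 = 9 + v*z²)
s(-6, -1) - 142*u(0) = (9 - 1*(-6)²) - 142*(⅔ - ⅓*0²) = (9 - 1*36) - 142*(⅔ - ⅓*0) = (9 - 36) - 142*(⅔ + 0) = -27 - 142*⅔ = -27 - 284/3 = -365/3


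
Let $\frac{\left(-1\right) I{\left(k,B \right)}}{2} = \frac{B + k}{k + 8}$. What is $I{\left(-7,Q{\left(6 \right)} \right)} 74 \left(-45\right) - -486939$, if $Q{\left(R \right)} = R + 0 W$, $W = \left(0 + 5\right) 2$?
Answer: $480279$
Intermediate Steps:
$W = 10$ ($W = 5 \cdot 2 = 10$)
$Q{\left(R \right)} = R$ ($Q{\left(R \right)} = R + 0 \cdot 10 = R + 0 = R$)
$I{\left(k,B \right)} = - \frac{2 \left(B + k\right)}{8 + k}$ ($I{\left(k,B \right)} = - 2 \frac{B + k}{k + 8} = - 2 \frac{B + k}{8 + k} = - \frac{2 \left(B + k\right)}{8 + k}$)
$I{\left(-7,Q{\left(6 \right)} \right)} 74 \left(-45\right) - -486939 = \frac{2 \left(\left(-1\right) 6 - -7\right)}{8 - 7} \cdot 74 \left(-45\right) - -486939 = \frac{2 \left(-6 + 7\right)}{1} \cdot 74 \left(-45\right) + 486939 = 2 \cdot 1 \cdot 1 \cdot 74 \left(-45\right) + 486939 = 2 \cdot 74 \left(-45\right) + 486939 = 148 \left(-45\right) + 486939 = -6660 + 486939 = 480279$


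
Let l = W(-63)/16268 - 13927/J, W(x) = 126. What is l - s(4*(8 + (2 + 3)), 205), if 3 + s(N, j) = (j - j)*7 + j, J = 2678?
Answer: -161187486/777959 ≈ -207.19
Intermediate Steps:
l = -4039768/777959 (l = 126/16268 - 13927/2678 = 126*(1/16268) - 13927*1/2678 = 9/1162 - 13927/2678 = -4039768/777959 ≈ -5.1928)
s(N, j) = -3 + j (s(N, j) = -3 + ((j - j)*7 + j) = -3 + (0*7 + j) = -3 + (0 + j) = -3 + j)
l - s(4*(8 + (2 + 3)), 205) = -4039768/777959 - (-3 + 205) = -4039768/777959 - 1*202 = -4039768/777959 - 202 = -161187486/777959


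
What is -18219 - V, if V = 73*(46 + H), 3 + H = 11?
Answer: -22161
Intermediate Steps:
H = 8 (H = -3 + 11 = 8)
V = 3942 (V = 73*(46 + 8) = 73*54 = 3942)
-18219 - V = -18219 - 1*3942 = -18219 - 3942 = -22161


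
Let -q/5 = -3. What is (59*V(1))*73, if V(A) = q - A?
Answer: 60298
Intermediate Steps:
q = 15 (q = -5*(-3) = 15)
V(A) = 15 - A
(59*V(1))*73 = (59*(15 - 1*1))*73 = (59*(15 - 1))*73 = (59*14)*73 = 826*73 = 60298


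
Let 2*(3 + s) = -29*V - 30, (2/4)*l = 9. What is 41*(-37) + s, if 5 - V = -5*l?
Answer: -5825/2 ≈ -2912.5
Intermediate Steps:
l = 18 (l = 2*9 = 18)
V = 95 (V = 5 - (-5)*18 = 5 - 1*(-90) = 5 + 90 = 95)
s = -2791/2 (s = -3 + (-29*95 - 30)/2 = -3 + (-2755 - 30)/2 = -3 + (½)*(-2785) = -3 - 2785/2 = -2791/2 ≈ -1395.5)
41*(-37) + s = 41*(-37) - 2791/2 = -1517 - 2791/2 = -5825/2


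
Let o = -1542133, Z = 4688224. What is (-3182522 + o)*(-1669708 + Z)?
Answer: -14261446711980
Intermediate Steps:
(-3182522 + o)*(-1669708 + Z) = (-3182522 - 1542133)*(-1669708 + 4688224) = -4724655*3018516 = -14261446711980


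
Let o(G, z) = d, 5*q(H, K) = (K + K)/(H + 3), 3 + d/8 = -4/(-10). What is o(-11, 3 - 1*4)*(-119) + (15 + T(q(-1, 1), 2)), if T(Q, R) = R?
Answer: 12461/5 ≈ 2492.2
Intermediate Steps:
d = -104/5 (d = -24 + 8*(-4/(-10)) = -24 + 8*(-4*(-⅒)) = -24 + 8*(⅖) = -24 + 16/5 = -104/5 ≈ -20.800)
q(H, K) = 2*K/(5*(3 + H)) (q(H, K) = ((K + K)/(H + 3))/5 = ((2*K)/(3 + H))/5 = (2*K/(3 + H))/5 = 2*K/(5*(3 + H)))
o(G, z) = -104/5
o(-11, 3 - 1*4)*(-119) + (15 + T(q(-1, 1), 2)) = -104/5*(-119) + (15 + 2) = 12376/5 + 17 = 12461/5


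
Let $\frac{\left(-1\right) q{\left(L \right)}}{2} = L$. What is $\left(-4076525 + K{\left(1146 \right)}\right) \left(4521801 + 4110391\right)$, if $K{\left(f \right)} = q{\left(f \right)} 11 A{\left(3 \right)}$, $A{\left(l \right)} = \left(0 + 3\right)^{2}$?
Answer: $-37148059915136$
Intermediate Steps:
$q{\left(L \right)} = - 2 L$
$A{\left(l \right)} = 9$ ($A{\left(l \right)} = 3^{2} = 9$)
$K{\left(f \right)} = - 198 f$ ($K{\left(f \right)} = - 2 f 11 \cdot 9 = - 22 f 9 = - 198 f$)
$\left(-4076525 + K{\left(1146 \right)}\right) \left(4521801 + 4110391\right) = \left(-4076525 - 226908\right) \left(4521801 + 4110391\right) = \left(-4076525 - 226908\right) 8632192 = \left(-4303433\right) 8632192 = -37148059915136$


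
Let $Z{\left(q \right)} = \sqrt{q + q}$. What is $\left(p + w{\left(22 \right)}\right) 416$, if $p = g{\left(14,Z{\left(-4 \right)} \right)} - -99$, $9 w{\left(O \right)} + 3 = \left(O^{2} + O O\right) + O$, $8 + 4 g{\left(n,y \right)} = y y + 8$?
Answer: $\frac{257920}{3} \approx 85973.0$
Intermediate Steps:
$Z{\left(q \right)} = \sqrt{2} \sqrt{q}$ ($Z{\left(q \right)} = \sqrt{2 q} = \sqrt{2} \sqrt{q}$)
$g{\left(n,y \right)} = \frac{y^{2}}{4}$ ($g{\left(n,y \right)} = -2 + \frac{y y + 8}{4} = -2 + \frac{y^{2} + 8}{4} = -2 + \frac{8 + y^{2}}{4} = -2 + \left(2 + \frac{y^{2}}{4}\right) = \frac{y^{2}}{4}$)
$w{\left(O \right)} = - \frac{1}{3} + \frac{O}{9} + \frac{2 O^{2}}{9}$ ($w{\left(O \right)} = - \frac{1}{3} + \frac{\left(O^{2} + O O\right) + O}{9} = - \frac{1}{3} + \frac{\left(O^{2} + O^{2}\right) + O}{9} = - \frac{1}{3} + \frac{2 O^{2} + O}{9} = - \frac{1}{3} + \frac{O + 2 O^{2}}{9} = - \frac{1}{3} + \left(\frac{O}{9} + \frac{2 O^{2}}{9}\right) = - \frac{1}{3} + \frac{O}{9} + \frac{2 O^{2}}{9}$)
$p = 97$ ($p = \frac{\left(\sqrt{2} \sqrt{-4}\right)^{2}}{4} - -99 = \frac{\left(\sqrt{2} \cdot 2 i\right)^{2}}{4} + 99 = \frac{\left(2 i \sqrt{2}\right)^{2}}{4} + 99 = \frac{1}{4} \left(-8\right) + 99 = -2 + 99 = 97$)
$\left(p + w{\left(22 \right)}\right) 416 = \left(97 + \left(- \frac{1}{3} + \frac{1}{9} \cdot 22 + \frac{2 \cdot 22^{2}}{9}\right)\right) 416 = \left(97 + \left(- \frac{1}{3} + \frac{22}{9} + \frac{2}{9} \cdot 484\right)\right) 416 = \left(97 + \left(- \frac{1}{3} + \frac{22}{9} + \frac{968}{9}\right)\right) 416 = \left(97 + \frac{329}{3}\right) 416 = \frac{620}{3} \cdot 416 = \frac{257920}{3}$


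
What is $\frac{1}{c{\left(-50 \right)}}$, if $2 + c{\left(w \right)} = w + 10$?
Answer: $- \frac{1}{42} \approx -0.02381$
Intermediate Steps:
$c{\left(w \right)} = 8 + w$ ($c{\left(w \right)} = -2 + \left(w + 10\right) = -2 + \left(10 + w\right) = 8 + w$)
$\frac{1}{c{\left(-50 \right)}} = \frac{1}{8 - 50} = \frac{1}{-42} = - \frac{1}{42}$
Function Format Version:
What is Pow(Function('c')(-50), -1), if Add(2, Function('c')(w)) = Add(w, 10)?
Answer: Rational(-1, 42) ≈ -0.023810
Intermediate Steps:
Function('c')(w) = Add(8, w) (Function('c')(w) = Add(-2, Add(w, 10)) = Add(-2, Add(10, w)) = Add(8, w))
Pow(Function('c')(-50), -1) = Pow(Add(8, -50), -1) = Pow(-42, -1) = Rational(-1, 42)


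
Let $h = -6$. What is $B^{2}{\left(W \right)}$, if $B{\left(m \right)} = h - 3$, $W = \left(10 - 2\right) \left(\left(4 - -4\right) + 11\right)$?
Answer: $81$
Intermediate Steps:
$W = 152$ ($W = 8 \left(\left(4 + 4\right) + 11\right) = 8 \left(8 + 11\right) = 8 \cdot 19 = 152$)
$B{\left(m \right)} = -9$ ($B{\left(m \right)} = -6 - 3 = -9$)
$B^{2}{\left(W \right)} = \left(-9\right)^{2} = 81$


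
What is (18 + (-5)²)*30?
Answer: 1290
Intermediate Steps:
(18 + (-5)²)*30 = (18 + 25)*30 = 43*30 = 1290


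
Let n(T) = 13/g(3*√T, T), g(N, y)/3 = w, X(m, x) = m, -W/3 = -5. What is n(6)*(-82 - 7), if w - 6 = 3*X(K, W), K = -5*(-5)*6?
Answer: -1157/1368 ≈ -0.84576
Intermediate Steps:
W = 15 (W = -3*(-5) = 15)
K = 150 (K = 25*6 = 150)
w = 456 (w = 6 + 3*150 = 6 + 450 = 456)
g(N, y) = 1368 (g(N, y) = 3*456 = 1368)
n(T) = 13/1368
n(6)*(-82 - 7) = 13*(-82 - 7)/1368 = (13/1368)*(-89) = -1157/1368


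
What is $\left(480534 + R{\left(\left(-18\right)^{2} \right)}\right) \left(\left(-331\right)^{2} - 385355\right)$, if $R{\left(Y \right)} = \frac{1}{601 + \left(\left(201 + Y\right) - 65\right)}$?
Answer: $- \frac{140612626305550}{1061} \approx -1.3253 \cdot 10^{11}$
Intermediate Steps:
$R{\left(Y \right)} = \frac{1}{737 + Y}$ ($R{\left(Y \right)} = \frac{1}{601 + \left(136 + Y\right)} = \frac{1}{737 + Y}$)
$\left(480534 + R{\left(\left(-18\right)^{2} \right)}\right) \left(\left(-331\right)^{2} - 385355\right) = \left(480534 + \frac{1}{737 + \left(-18\right)^{2}}\right) \left(\left(-331\right)^{2} - 385355\right) = \left(480534 + \frac{1}{737 + 324}\right) \left(109561 - 385355\right) = \left(480534 + \frac{1}{1061}\right) \left(-275794\right) = \frac{509846575}{1061} \left(-275794\right) = - \frac{140612626305550}{1061}$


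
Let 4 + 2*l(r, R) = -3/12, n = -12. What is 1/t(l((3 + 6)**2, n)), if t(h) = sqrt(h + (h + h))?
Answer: -2*I*sqrt(102)/51 ≈ -0.39606*I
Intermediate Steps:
l(r, R) = -17/8 (l(r, R) = -2 + (-3/12)/2 = -2 + (-3*1/12)/2 = -2 + (1/2)*(-1/4) = -2 - 1/8 = -17/8)
t(h) = sqrt(3)*sqrt(h) (t(h) = sqrt(h + 2*h) = sqrt(3*h) = sqrt(3)*sqrt(h))
1/t(l((3 + 6)**2, n)) = 1/(sqrt(3)*sqrt(-17/8)) = 1/(sqrt(3)*(I*sqrt(34)/4)) = 1/(I*sqrt(102)/4) = -2*I*sqrt(102)/51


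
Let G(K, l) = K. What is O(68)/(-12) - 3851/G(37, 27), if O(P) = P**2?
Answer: -54325/111 ≈ -489.41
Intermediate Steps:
O(68)/(-12) - 3851/G(37, 27) = 68**2/(-12) - 3851/37 = 4624*(-1/12) - 3851*1/37 = -1156/3 - 3851/37 = -54325/111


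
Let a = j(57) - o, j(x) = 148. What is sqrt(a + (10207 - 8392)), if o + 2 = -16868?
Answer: sqrt(18833) ≈ 137.23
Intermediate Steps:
o = -16870 (o = -2 - 16868 = -16870)
a = 17018 (a = 148 - 1*(-16870) = 148 + 16870 = 17018)
sqrt(a + (10207 - 8392)) = sqrt(17018 + (10207 - 8392)) = sqrt(17018 + 1815) = sqrt(18833)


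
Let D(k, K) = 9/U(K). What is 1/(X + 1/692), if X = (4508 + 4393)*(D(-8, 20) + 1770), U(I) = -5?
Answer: 3460/54456068777 ≈ 6.3537e-8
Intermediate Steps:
D(k, K) = -9/5 (D(k, K) = 9/(-5) = 9*(-1/5) = -9/5)
X = 78693741/5 (X = (4508 + 4393)*(-9/5 + 1770) = 8901*(8841/5) = 78693741/5 ≈ 1.5739e+7)
1/(X + 1/692) = 1/(78693741/5 + 1/692) = 1/(54456068777/3460) = 3460/54456068777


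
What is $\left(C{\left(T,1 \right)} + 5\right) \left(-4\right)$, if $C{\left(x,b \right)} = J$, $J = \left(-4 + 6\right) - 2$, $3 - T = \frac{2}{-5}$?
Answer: $-20$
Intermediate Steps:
$T = \frac{17}{5}$ ($T = 3 - \frac{2}{-5} = 3 - 2 \left(- \frac{1}{5}\right) = 3 - - \frac{2}{5} = 3 + \frac{2}{5} = \frac{17}{5} \approx 3.4$)
$J = 0$ ($J = 2 - 2 = 0$)
$C{\left(x,b \right)} = 0$
$\left(C{\left(T,1 \right)} + 5\right) \left(-4\right) = \left(0 + 5\right) \left(-4\right) = 5 \left(-4\right) = -20$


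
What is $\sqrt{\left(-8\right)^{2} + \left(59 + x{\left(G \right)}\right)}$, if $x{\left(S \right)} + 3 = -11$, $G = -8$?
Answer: $\sqrt{109} \approx 10.44$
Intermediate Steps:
$x{\left(S \right)} = -14$ ($x{\left(S \right)} = -3 - 11 = -14$)
$\sqrt{\left(-8\right)^{2} + \left(59 + x{\left(G \right)}\right)} = \sqrt{\left(-8\right)^{2} + \left(59 - 14\right)} = \sqrt{64 + 45} = \sqrt{109}$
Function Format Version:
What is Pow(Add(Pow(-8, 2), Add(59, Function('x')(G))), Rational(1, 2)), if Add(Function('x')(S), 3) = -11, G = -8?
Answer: Pow(109, Rational(1, 2)) ≈ 10.440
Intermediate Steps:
Function('x')(S) = -14 (Function('x')(S) = Add(-3, -11) = -14)
Pow(Add(Pow(-8, 2), Add(59, Function('x')(G))), Rational(1, 2)) = Pow(Add(Pow(-8, 2), Add(59, -14)), Rational(1, 2)) = Pow(Add(64, 45), Rational(1, 2)) = Pow(109, Rational(1, 2))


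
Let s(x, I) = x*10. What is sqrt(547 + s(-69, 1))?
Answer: I*sqrt(143) ≈ 11.958*I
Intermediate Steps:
s(x, I) = 10*x
sqrt(547 + s(-69, 1)) = sqrt(547 + 10*(-69)) = sqrt(547 - 690) = sqrt(-143) = I*sqrt(143)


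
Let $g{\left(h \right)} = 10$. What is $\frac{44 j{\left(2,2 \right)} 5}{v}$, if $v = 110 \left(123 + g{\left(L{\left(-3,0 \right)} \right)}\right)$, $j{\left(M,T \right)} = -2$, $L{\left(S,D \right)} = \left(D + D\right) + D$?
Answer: $- \frac{4}{133} \approx -0.030075$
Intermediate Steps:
$L{\left(S,D \right)} = 3 D$ ($L{\left(S,D \right)} = 2 D + D = 3 D$)
$v = 14630$ ($v = 110 \left(123 + 10\right) = 110 \cdot 133 = 14630$)
$\frac{44 j{\left(2,2 \right)} 5}{v} = \frac{44 \left(-2\right) 5}{14630} = \left(-88\right) 5 \cdot \frac{1}{14630} = \left(-440\right) \frac{1}{14630} = - \frac{4}{133}$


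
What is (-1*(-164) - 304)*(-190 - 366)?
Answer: 77840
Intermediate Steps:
(-1*(-164) - 304)*(-190 - 366) = (164 - 304)*(-556) = -140*(-556) = 77840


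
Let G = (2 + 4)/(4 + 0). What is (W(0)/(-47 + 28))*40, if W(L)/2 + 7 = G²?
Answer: 20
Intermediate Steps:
G = 3/2 (G = 6/4 = 6*(¼) = 3/2 ≈ 1.5000)
W(L) = -19/2 (W(L) = -14 + 2*(3/2)² = -14 + 2*(9/4) = -14 + 9/2 = -19/2)
(W(0)/(-47 + 28))*40 = -19/(2*(-47 + 28))*40 = -19/2/(-19)*40 = -19/2*(-1/19)*40 = (½)*40 = 20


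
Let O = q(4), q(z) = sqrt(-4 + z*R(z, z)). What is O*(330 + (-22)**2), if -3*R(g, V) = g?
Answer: 1628*I*sqrt(21)/3 ≈ 2486.8*I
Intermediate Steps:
R(g, V) = -g/3
q(z) = sqrt(-4 - z**2/3) (q(z) = sqrt(-4 + z*(-z/3)) = sqrt(-4 - z**2/3))
O = 2*I*sqrt(21)/3 (O = sqrt(-36 - 3*4**2)/3 = sqrt(-36 - 3*16)/3 = sqrt(-36 - 48)/3 = sqrt(-84)/3 = (2*I*sqrt(21))/3 = 2*I*sqrt(21)/3 ≈ 3.055*I)
O*(330 + (-22)**2) = (2*I*sqrt(21)/3)*(330 + (-22)**2) = (2*I*sqrt(21)/3)*(330 + 484) = (2*I*sqrt(21)/3)*814 = 1628*I*sqrt(21)/3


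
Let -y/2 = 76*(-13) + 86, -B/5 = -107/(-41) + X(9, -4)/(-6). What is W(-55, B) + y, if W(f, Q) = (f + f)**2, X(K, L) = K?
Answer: 13904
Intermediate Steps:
B = -455/82 (B = -5*(-107/(-41) + 9/(-6)) = -5*(-107*(-1/41) + 9*(-1/6)) = -5*(107/41 - 3/2) = -5*91/82 = -455/82 ≈ -5.5488)
W(f, Q) = 4*f**2 (W(f, Q) = (2*f)**2 = 4*f**2)
y = 1804 (y = -2*(76*(-13) + 86) = -2*(-988 + 86) = -2*(-902) = 1804)
W(-55, B) + y = 4*(-55)**2 + 1804 = 4*3025 + 1804 = 12100 + 1804 = 13904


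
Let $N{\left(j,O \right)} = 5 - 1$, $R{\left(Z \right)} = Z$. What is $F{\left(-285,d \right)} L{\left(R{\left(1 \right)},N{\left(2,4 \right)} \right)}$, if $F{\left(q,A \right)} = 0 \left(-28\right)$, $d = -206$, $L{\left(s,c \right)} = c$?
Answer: $0$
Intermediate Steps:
$N{\left(j,O \right)} = 4$ ($N{\left(j,O \right)} = 5 - 1 = 4$)
$F{\left(q,A \right)} = 0$
$F{\left(-285,d \right)} L{\left(R{\left(1 \right)},N{\left(2,4 \right)} \right)} = 0 \cdot 4 = 0$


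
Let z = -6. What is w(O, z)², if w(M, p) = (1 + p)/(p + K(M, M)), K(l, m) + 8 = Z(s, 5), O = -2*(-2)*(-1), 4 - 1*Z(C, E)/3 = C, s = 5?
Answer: 25/289 ≈ 0.086505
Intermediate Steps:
Z(C, E) = 12 - 3*C
O = -4 (O = 4*(-1) = -4)
K(l, m) = -11 (K(l, m) = -8 + (12 - 3*5) = -8 + (12 - 15) = -8 - 3 = -11)
w(M, p) = (1 + p)/(-11 + p) (w(M, p) = (1 + p)/(p - 11) = (1 + p)/(-11 + p))
w(O, z)² = ((1 - 6)/(-11 - 6))² = (-5/(-17))² = (-1/17*(-5))² = (5/17)² = 25/289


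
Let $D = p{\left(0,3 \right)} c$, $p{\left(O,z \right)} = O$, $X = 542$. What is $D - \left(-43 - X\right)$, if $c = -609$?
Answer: $585$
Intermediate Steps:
$D = 0$ ($D = 0 \left(-609\right) = 0$)
$D - \left(-43 - X\right) = 0 - \left(-43 - 542\right) = 0 - -585 = 0 + 585 = 585$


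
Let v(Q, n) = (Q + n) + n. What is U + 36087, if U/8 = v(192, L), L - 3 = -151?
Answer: 35255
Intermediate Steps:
L = -148 (L = 3 - 151 = -148)
v(Q, n) = Q + 2*n
U = -832 (U = 8*(192 + 2*(-148)) = 8*(192 - 296) = 8*(-104) = -832)
U + 36087 = -832 + 36087 = 35255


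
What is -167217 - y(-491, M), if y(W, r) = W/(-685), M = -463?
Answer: -114544136/685 ≈ -1.6722e+5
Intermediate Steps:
y(W, r) = -W/685 (y(W, r) = W*(-1/685) = -W/685)
-167217 - y(-491, M) = -167217 - (-1)*(-491)/685 = -167217 - 1*491/685 = -167217 - 491/685 = -114544136/685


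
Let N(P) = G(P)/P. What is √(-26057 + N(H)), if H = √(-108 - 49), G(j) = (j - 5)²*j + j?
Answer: √(-26056 + (-5 + I*√157)²) ≈ 0.3871 - 161.83*I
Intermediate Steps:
G(j) = j + j*(-5 + j)² (G(j) = (-5 + j)²*j + j = j*(-5 + j)² + j = j + j*(-5 + j)²)
H = I*√157 (H = √(-157) = I*√157 ≈ 12.53*I)
N(P) = 1 + (-5 + P)² (N(P) = (P*(1 + (-5 + P)²))/P = 1 + (-5 + P)²)
√(-26057 + N(H)) = √(-26057 + (1 + (-5 + I*√157)²)) = √(-26056 + (-5 + I*√157)²)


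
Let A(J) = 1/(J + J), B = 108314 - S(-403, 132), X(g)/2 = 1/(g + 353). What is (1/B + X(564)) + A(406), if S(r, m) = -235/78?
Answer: 439312131/128386855492 ≈ 0.0034218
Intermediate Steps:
X(g) = 2/(353 + g) (X(g) = 2/(g + 353) = 2/(353 + g))
S(r, m) = -235/78 (S(r, m) = -235*1/78 = -235/78)
B = 8448727/78 (B = 108314 - 1*(-235/78) = 108314 + 235/78 = 8448727/78 ≈ 1.0832e+5)
A(J) = 1/(2*J)
(1/B + X(564)) + A(406) = (1/(8448727/78) + 2/(353 + 564)) + (½)/406 = (78/8448727 + 2/917) + (½)*(1/406) = (78/8448727 + 2*(1/917)) + 1/812 = (78/8448727 + 2/917) + 1/812 = 2424140/1106783237 + 1/812 = 439312131/128386855492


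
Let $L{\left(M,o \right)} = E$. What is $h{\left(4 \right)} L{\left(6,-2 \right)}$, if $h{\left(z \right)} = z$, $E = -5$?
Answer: $-20$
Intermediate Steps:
$L{\left(M,o \right)} = -5$
$h{\left(4 \right)} L{\left(6,-2 \right)} = 4 \left(-5\right) = -20$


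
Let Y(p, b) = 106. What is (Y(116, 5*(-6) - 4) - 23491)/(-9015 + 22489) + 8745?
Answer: 117806745/13474 ≈ 8743.3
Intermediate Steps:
(Y(116, 5*(-6) - 4) - 23491)/(-9015 + 22489) + 8745 = (106 - 23491)/(-9015 + 22489) + 8745 = -23385/13474 + 8745 = 117806745/13474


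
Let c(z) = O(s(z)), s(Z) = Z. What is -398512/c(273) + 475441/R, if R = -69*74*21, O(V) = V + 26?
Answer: -1864043677/1393938 ≈ -1337.3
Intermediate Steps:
O(V) = 26 + V
c(z) = 26 + z
R = -107226 (R = -5106*21 = -107226)
-398512/c(273) + 475441/R = -398512/(26 + 273) + 475441/(-107226) = -398512/299 + 475441*(-1/107226) = -398512*1/299 - 475441/107226 = -398512/299 - 475441/107226 = -1864043677/1393938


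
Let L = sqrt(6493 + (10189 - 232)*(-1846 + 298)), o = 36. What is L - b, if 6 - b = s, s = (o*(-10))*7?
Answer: -2526 + I*sqrt(15406943) ≈ -2526.0 + 3925.2*I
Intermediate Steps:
s = -2520 (s = (36*(-10))*7 = -360*7 = -2520)
L = I*sqrt(15406943) (L = sqrt(6493 + 9957*(-1548)) = sqrt(6493 - 15413436) = sqrt(-15406943) = I*sqrt(15406943) ≈ 3925.2*I)
b = 2526 (b = 6 - 1*(-2520) = 6 + 2520 = 2526)
L - b = I*sqrt(15406943) - 1*2526 = I*sqrt(15406943) - 2526 = -2526 + I*sqrt(15406943)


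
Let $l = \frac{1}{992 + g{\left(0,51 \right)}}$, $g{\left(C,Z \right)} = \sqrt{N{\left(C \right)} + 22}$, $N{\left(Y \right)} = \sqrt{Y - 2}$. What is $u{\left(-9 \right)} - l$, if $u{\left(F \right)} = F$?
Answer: $-9 - \frac{1}{992 + \sqrt{22 + i \sqrt{2}}} \approx -9.001 + 1.5168 \cdot 10^{-7} i$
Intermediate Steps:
$N{\left(Y \right)} = \sqrt{-2 + Y}$
$g{\left(C,Z \right)} = \sqrt{22 + \sqrt{-2 + C}}$ ($g{\left(C,Z \right)} = \sqrt{\sqrt{-2 + C} + 22} = \sqrt{22 + \sqrt{-2 + C}}$)
$l = \frac{1}{992 + \sqrt{22 + i \sqrt{2}}}$ ($l = \frac{1}{992 + \sqrt{22 + \sqrt{-2 + 0}}} = \frac{1}{992 + \sqrt{22 + \sqrt{-2}}} = \frac{1}{992 + \sqrt{22 + i \sqrt{2}}} \approx 0.0010033 - 1.5 \cdot 10^{-7} i$)
$u{\left(-9 \right)} - l = -9 - \frac{1}{992 + \sqrt{22 + i \sqrt{2}}}$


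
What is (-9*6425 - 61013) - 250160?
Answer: -368998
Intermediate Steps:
(-9*6425 - 61013) - 250160 = (-57825 - 61013) - 250160 = -118838 - 250160 = -368998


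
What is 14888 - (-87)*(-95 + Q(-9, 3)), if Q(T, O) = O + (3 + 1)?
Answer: 7232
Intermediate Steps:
Q(T, O) = 4 + O (Q(T, O) = O + 4 = 4 + O)
14888 - (-87)*(-95 + Q(-9, 3)) = 14888 - (-87)*(-95 + (4 + 3)) = 14888 - (-87)*(-95 + 7) = 14888 - (-87)*(-88) = 14888 - 1*7656 = 14888 - 7656 = 7232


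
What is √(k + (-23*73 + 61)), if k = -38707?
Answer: 5*I*√1613 ≈ 200.81*I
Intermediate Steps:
√(k + (-23*73 + 61)) = √(-38707 + (-23*73 + 61)) = √(-38707 + (-1679 + 61)) = √(-38707 - 1618) = √(-40325) = 5*I*√1613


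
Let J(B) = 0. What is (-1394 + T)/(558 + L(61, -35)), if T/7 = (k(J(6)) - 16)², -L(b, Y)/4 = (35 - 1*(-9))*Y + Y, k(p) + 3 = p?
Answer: 1133/6858 ≈ 0.16521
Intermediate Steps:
k(p) = -3 + p
L(b, Y) = -180*Y (L(b, Y) = -4*((35 - 1*(-9))*Y + Y) = -4*((35 + 9)*Y + Y) = -4*(44*Y + Y) = -180*Y)
T = 2527 (T = 7*((-3 + 0) - 16)² = 7*(-3 - 16)² = 7*(-19)² = 7*361 = 2527)
(-1394 + T)/(558 + L(61, -35)) = (-1394 + 2527)/(558 - 180*(-35)) = 1133/(558 + 6300) = 1133/6858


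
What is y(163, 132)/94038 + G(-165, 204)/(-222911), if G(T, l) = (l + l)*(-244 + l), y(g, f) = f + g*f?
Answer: 1060046248/3493684103 ≈ 0.30342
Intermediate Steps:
y(g, f) = f + f*g
G(T, l) = 2*l*(-244 + l) (G(T, l) = (2*l)*(-244 + l) = 2*l*(-244 + l))
y(163, 132)/94038 + G(-165, 204)/(-222911) = (132*(1 + 163))/94038 + (2*204*(-244 + 204))/(-222911) = (132*164)*(1/94038) + (2*204*(-40))*(-1/222911) = 21648*(1/94038) - 16320*(-1/222911) = 3608/15673 + 16320/222911 = 1060046248/3493684103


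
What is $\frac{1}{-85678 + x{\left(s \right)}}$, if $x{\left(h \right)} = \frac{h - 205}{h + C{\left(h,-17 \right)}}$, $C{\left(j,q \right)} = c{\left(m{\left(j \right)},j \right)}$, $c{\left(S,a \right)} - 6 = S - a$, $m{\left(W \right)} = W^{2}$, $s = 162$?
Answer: $- \frac{26250}{2249047543} \approx -1.1672 \cdot 10^{-5}$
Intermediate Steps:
$c{\left(S,a \right)} = 6 + S - a$ ($c{\left(S,a \right)} = 6 + \left(S - a\right) = 6 + S - a$)
$C{\left(j,q \right)} = 6 + j^{2} - j$
$x{\left(h \right)} = \frac{-205 + h}{6 + h^{2}}$ ($x{\left(h \right)} = \frac{h - 205}{h + \left(6 + h^{2} - h\right)} = \frac{-205 + h}{6 + h^{2}}$)
$\frac{1}{-85678 + x{\left(s \right)}} = \frac{1}{-85678 + \frac{-205 + 162}{6 + 162^{2}}} = \frac{1}{-85678 + \frac{1}{6 + 26244} \left(-43\right)} = \frac{1}{-85678 + \frac{1}{26250} \left(-43\right)} = \frac{1}{-85678 - \frac{43}{26250}} = \frac{1}{- \frac{2249047543}{26250}} = - \frac{26250}{2249047543}$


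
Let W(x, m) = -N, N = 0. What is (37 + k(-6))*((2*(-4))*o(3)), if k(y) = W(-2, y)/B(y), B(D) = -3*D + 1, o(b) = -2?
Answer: 592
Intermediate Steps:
W(x, m) = 0 (W(x, m) = -1*0 = 0)
B(D) = 1 - 3*D
k(y) = 0 (k(y) = 0/(1 - 3*y) = 0)
(37 + k(-6))*((2*(-4))*o(3)) = (37 + 0)*((2*(-4))*(-2)) = 37*(-8*(-2)) = 37*16 = 592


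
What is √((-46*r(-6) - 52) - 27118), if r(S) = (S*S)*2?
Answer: I*√30482 ≈ 174.59*I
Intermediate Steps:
r(S) = 2*S² (r(S) = S²*2 = 2*S²)
√((-46*r(-6) - 52) - 27118) = √((-92*(-6)² - 52) - 27118) = √((-92*36 - 52) - 27118) = √((-46*72 - 52) - 27118) = √((-3312 - 52) - 27118) = √(-3364 - 27118) = √(-30482) = I*√30482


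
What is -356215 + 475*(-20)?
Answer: -365715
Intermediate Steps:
-356215 + 475*(-20) = -356215 - 9500 = -365715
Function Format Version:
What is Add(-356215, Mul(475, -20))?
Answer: -365715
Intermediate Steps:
Add(-356215, Mul(475, -20)) = Add(-356215, -9500) = -365715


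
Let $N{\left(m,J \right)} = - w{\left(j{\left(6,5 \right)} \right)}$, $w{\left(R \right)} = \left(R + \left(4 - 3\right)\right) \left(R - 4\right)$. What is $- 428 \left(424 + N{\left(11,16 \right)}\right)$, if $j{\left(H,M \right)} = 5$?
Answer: $-178904$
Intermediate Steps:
$w{\left(R \right)} = \left(1 + R\right) \left(-4 + R\right)$ ($w{\left(R \right)} = \left(R + \left(4 - 3\right)\right) \left(-4 + R\right) = \left(R + 1\right) \left(-4 + R\right) = \left(1 + R\right) \left(-4 + R\right)$)
$N{\left(m,J \right)} = -6$ ($N{\left(m,J \right)} = - (-4 + 5^{2} - 15) = - (-4 + 25 - 15) = \left(-1\right) 6 = -6$)
$- 428 \left(424 + N{\left(11,16 \right)}\right) = - 428 \left(424 - 6\right) = \left(-428\right) 418 = -178904$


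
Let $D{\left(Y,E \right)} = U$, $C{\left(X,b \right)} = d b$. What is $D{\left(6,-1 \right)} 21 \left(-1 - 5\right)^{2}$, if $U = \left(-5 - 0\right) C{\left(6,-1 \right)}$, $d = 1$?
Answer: $3780$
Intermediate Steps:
$C{\left(X,b \right)} = b$ ($C{\left(X,b \right)} = 1 b = b$)
$U = 5$ ($U = \left(-5 - 0\right) \left(-1\right) = \left(-5 + 0\right) \left(-1\right) = \left(-5\right) \left(-1\right) = 5$)
$D{\left(Y,E \right)} = 5$
$D{\left(6,-1 \right)} 21 \left(-1 - 5\right)^{2} = 5 \cdot 21 \left(-1 - 5\right)^{2} = 105 \left(-6\right)^{2} = 105 \cdot 36 = 3780$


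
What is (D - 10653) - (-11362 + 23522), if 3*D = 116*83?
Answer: -58811/3 ≈ -19604.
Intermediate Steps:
D = 9628/3 (D = (116*83)/3 = (⅓)*9628 = 9628/3 ≈ 3209.3)
(D - 10653) - (-11362 + 23522) = (9628/3 - 10653) - (-11362 + 23522) = -22331/3 - 1*12160 = -22331/3 - 12160 = -58811/3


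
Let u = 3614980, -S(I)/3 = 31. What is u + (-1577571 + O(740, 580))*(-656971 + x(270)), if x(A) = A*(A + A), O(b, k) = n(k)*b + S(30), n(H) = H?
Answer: 587065106324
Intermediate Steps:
S(I) = -93 (S(I) = -3*31 = -93)
O(b, k) = -93 + b*k (O(b, k) = k*b - 93 = b*k - 93 = -93 + b*k)
x(A) = 2*A² (x(A) = A*(2*A) = 2*A²)
u + (-1577571 + O(740, 580))*(-656971 + x(270)) = 3614980 + (-1577571 + (-93 + 740*580))*(-656971 + 2*270²) = 3614980 + (-1577571 + (-93 + 429200))*(-656971 + 2*72900) = 3614980 + (-1577571 + 429107)*(-656971 + 145800) = 3614980 - 1148464*(-511171) = 3614980 + 587061491344 = 587065106324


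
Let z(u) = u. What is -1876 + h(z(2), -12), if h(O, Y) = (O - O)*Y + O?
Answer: -1874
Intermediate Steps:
h(O, Y) = O (h(O, Y) = 0*Y + O = 0 + O = O)
-1876 + h(z(2), -12) = -1876 + 2 = -1874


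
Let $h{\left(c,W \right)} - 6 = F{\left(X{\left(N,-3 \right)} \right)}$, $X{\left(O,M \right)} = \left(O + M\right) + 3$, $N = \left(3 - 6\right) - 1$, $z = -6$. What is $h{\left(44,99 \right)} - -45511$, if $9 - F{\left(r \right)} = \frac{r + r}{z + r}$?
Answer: $\frac{227626}{5} \approx 45525.0$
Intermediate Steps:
$N = -4$ ($N = \left(3 - 6\right) - 1 = -3 - 1 = -4$)
$X{\left(O,M \right)} = 3 + M + O$ ($X{\left(O,M \right)} = \left(M + O\right) + 3 = 3 + M + O$)
$F{\left(r \right)} = 9 - \frac{2 r}{-6 + r}$ ($F{\left(r \right)} = 9 - \frac{r + r}{-6 + r} = 9 - \frac{2 r}{-6 + r}$)
$h{\left(c,W \right)} = \frac{71}{5}$ ($h{\left(c,W \right)} = 6 + \frac{-54 + 7 \left(3 - 3 - 4\right)}{-6 - 4} = 6 + \frac{-54 + 7 \left(-4\right)}{-6 - 4} = 6 + \frac{-54 - 28}{-10} = 6 - - \frac{41}{5} = 6 + \frac{41}{5} = \frac{71}{5}$)
$h{\left(44,99 \right)} - -45511 = \frac{71}{5} - -45511 = \frac{71}{5} + 45511 = \frac{227626}{5}$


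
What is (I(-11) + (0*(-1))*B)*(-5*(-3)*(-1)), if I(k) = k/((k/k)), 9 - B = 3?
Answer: 165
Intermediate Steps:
B = 6 (B = 9 - 1*3 = 9 - 3 = 6)
I(k) = k (I(k) = k/1 = k*1 = k)
(I(-11) + (0*(-1))*B)*(-5*(-3)*(-1)) = (-11 + (0*(-1))*6)*(-5*(-3)*(-1)) = (-11 + 0*6)*(15*(-1)) = (-11 + 0)*(-15) = -11*(-15) = 165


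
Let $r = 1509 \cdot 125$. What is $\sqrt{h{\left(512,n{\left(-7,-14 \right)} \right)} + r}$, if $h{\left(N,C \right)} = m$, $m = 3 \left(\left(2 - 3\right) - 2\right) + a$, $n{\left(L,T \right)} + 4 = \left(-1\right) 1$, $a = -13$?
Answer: $\sqrt{188603} \approx 434.28$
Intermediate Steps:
$n{\left(L,T \right)} = -5$ ($n{\left(L,T \right)} = -4 - 1 = -5$)
$r = 188625$
$m = -22$ ($m = 3 \left(\left(2 - 3\right) - 2\right) - 13 = 3 \left(-1 - 2\right) - 13 = 3 \left(-3\right) - 13 = -9 - 13 = -22$)
$h{\left(N,C \right)} = -22$
$\sqrt{h{\left(512,n{\left(-7,-14 \right)} \right)} + r} = \sqrt{-22 + 188625} = \sqrt{188603}$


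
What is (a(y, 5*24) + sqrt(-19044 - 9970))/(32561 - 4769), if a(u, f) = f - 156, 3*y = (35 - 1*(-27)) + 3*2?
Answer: -1/772 + I*sqrt(29014)/27792 ≈ -0.0012953 + 0.0061289*I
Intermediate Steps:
y = 68/3 (y = ((35 - 1*(-27)) + 3*2)/3 = ((35 + 27) + 6)/3 = (62 + 6)/3 = (1/3)*68 = 68/3 ≈ 22.667)
a(u, f) = -156 + f
(a(y, 5*24) + sqrt(-19044 - 9970))/(32561 - 4769) = ((-156 + 5*24) + sqrt(-19044 - 9970))/(32561 - 4769) = ((-156 + 120) + sqrt(-29014))/27792 = (-36 + I*sqrt(29014))*(1/27792) = -1/772 + I*sqrt(29014)/27792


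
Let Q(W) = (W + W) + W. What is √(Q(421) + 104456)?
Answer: √105719 ≈ 325.14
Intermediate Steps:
Q(W) = 3*W (Q(W) = 2*W + W = 3*W)
√(Q(421) + 104456) = √(3*421 + 104456) = √(1263 + 104456) = √105719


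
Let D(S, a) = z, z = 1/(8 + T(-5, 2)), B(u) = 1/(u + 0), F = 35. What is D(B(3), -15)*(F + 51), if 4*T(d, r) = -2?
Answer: 172/15 ≈ 11.467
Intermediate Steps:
B(u) = 1/u
T(d, r) = -1/2 (T(d, r) = (1/4)*(-2) = -1/2)
z = 2/15 (z = 1/(8 - 1/2) = 1/(15/2) = 2/15 ≈ 0.13333)
D(S, a) = 2/15
D(B(3), -15)*(F + 51) = 2*(35 + 51)/15 = (2/15)*86 = 172/15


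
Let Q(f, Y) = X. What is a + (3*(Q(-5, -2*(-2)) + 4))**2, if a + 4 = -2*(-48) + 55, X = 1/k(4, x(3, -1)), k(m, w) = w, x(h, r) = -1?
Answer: 228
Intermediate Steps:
X = -1 (X = 1/(-1) = -1)
Q(f, Y) = -1
a = 147 (a = -4 + (-2*(-48) + 55) = -4 + (-1*(-96) + 55) = -4 + (96 + 55) = -4 + 151 = 147)
a + (3*(Q(-5, -2*(-2)) + 4))**2 = 147 + (3*(-1 + 4))**2 = 147 + (3*3)**2 = 147 + 9**2 = 147 + 81 = 228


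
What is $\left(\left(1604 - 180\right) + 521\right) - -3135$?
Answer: $5080$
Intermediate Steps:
$\left(\left(1604 - 180\right) + 521\right) - -3135 = \left(1424 + 521\right) + 3135 = 1945 + 3135 = 5080$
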